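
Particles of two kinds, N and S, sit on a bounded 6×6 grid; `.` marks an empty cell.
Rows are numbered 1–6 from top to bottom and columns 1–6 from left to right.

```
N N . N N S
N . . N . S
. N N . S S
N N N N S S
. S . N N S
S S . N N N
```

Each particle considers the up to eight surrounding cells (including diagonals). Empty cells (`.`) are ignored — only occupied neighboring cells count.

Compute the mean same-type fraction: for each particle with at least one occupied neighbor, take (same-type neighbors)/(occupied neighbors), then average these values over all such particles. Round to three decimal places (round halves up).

0.786

Row 1: (1,1)N 2/2 · (1,2)N 2/2 · (1,4)N 2/2 · (1,5)N 2/4 · (1,6)S 1/2
Row 2: (2,1)N 3/3 · (2,4)N 3/4 · (2,6)S 3/4
Row 3: (3,2)N 5/5 · (3,3)N 5/5 · (3,5)S 4/6 · (3,6)S 4/4
Row 4: (4,1)N 2/3 · (4,2)N 4/5 · (4,3)N 5/6 · (4,4)N 4/6 · (4,5)S 4/7 · (4,6)S 4/5
Row 5: (5,2)S 2/5 · (5,4)N 5/6 · (5,5)N 5/8 · (5,6)S 2/5
Row 6: (6,1)S 2/2 · (6,2)S 2/2 · (6,4)N 3/3 · (6,5)N 4/5 · (6,6)N 2/3
Sum over 27 particles: 2/2 + 2/2 + 2/2 + 2/4 + 1/2 + 3/3 + 3/4 + 3/4 + 5/5 + 5/5 + 4/6 + 4/4 + 2/3 + 4/5 + 5/6 + 4/6 + 4/7 + 4/5 + 2/5 + 5/6 + 5/8 + 2/5 + 2/2 + 2/2 + 3/3 + 4/5 + 2/3 = 17833/840; mean = 17833/840 ÷ 27 = 17833/22680 = 0.786287… → 0.786.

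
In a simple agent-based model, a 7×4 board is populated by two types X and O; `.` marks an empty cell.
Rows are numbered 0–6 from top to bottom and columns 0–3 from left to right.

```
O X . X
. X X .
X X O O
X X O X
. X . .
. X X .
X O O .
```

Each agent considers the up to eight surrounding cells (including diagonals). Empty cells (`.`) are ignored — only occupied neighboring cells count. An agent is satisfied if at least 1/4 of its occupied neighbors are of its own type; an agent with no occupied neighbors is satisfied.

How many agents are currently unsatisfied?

Row 0: (0,0)O 0/2 not · (0,1)X 2/3 satisfied · (0,3)X 1/1 satisfied
Row 1: (1,1)X 4/6 satisfied · (1,2)X 4/6 satisfied
Row 2: (2,0)X 4/4 satisfied · (2,1)X 5/7 satisfied · (2,2)O 2/7 satisfied · (2,3)O 2/4 satisfied
Row 3: (3,0)X 4/4 satisfied · (3,1)X 4/6 satisfied · (3,2)O 2/6 satisfied · (3,3)X 0/3 not
Row 4: (4,1)X 4/5 satisfied
Row 5: (5,1)X 3/5 satisfied · (5,2)X 2/4 satisfied
Row 6: (6,0)X 1/2 satisfied · (6,1)O 1/4 satisfied · (6,2)O 1/3 satisfied
Unsatisfied: (0,0), (3,3) — 2 in total.

2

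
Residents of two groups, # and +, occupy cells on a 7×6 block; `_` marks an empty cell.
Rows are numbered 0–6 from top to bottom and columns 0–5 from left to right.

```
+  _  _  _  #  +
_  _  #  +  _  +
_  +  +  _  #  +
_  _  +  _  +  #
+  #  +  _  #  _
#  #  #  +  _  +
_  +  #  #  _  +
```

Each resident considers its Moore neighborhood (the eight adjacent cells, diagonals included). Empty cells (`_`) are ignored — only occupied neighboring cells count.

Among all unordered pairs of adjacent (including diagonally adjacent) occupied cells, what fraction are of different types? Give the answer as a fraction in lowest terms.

Scan each occupied cell's neighbors to the right and below (and the two forward diagonals) so each pair is counted once.
From row 0: 3 unlike of 4 pairs (running 3/4).
From row 1: 5 unlike of 7 pairs (running 8/11).
From row 2: 3 unlike of 8 pairs (running 11/19).
From row 3: 3 unlike of 5 pairs (running 14/24).
From row 4: 8 unlike of 12 pairs (running 22/36).
From row 5: 6 unlike of 12 pairs (running 28/48).
From row 6: 1 unlike of 2 pairs (running 29/50).
Total adjacent occupied pairs: 50; unlike-type pairs: 29.
29/50 is already in lowest terms.

29/50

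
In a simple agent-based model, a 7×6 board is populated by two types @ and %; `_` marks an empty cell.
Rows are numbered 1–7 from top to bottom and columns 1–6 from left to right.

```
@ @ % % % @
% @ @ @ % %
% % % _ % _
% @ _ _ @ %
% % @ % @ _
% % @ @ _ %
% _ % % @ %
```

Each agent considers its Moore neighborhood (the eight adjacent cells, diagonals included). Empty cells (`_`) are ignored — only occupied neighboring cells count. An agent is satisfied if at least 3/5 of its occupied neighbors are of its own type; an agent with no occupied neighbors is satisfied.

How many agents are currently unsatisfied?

Row 1: (1,1)@ 2/3 ok · (1,2)@ 3/5 ok · (1,3)% 1/5 unhappy · (1,4)% 3/5 ok · (1,5)% 3/5 ok · (1,6)@ 0/3 unhappy
Row 2: (2,1)% 2/5 unhappy · (2,2)@ 3/8 unhappy · (2,3)@ 3/7 unhappy · (2,4)@ 1/7 unhappy · (2,5)% 4/6 ok · (2,6)% 3/4 ok
Row 3: (3,1)% 3/5 ok · (3,2)% 4/7 unhappy · (3,3)% 1/5 unhappy · (3,5)% 3/5 ok
Row 4: (4,1)% 4/5 ok · (4,2)@ 1/7 unhappy · (4,5)@ 1/4 unhappy · (4,6)% 1/3 unhappy
Row 5: (5,1)% 4/5 ok · (5,2)% 4/7 unhappy · (5,3)@ 3/6 unhappy · (5,4)% 0/5 unhappy · (5,5)@ 2/5 unhappy
Row 6: (6,1)% 4/4 ok · (6,2)% 5/7 ok · (6,3)@ 2/7 unhappy · (6,4)@ 4/7 unhappy · (6,6)% 1/3 unhappy
Row 7: (7,1)% 2/2 ok · (7,3)% 2/4 unhappy · (7,4)% 1/4 unhappy · (7,5)@ 1/4 unhappy · (7,6)% 1/2 unhappy
Unsatisfied: (1,3), (1,6), (2,1), (2,2), (2,3), (2,4), (3,2), (3,3), (4,2), (4,5), (4,6), (5,2), (5,3), (5,4), (5,5), (6,3), (6,4), (6,6), (7,3), (7,4), (7,5), (7,6) — 22 in total.

22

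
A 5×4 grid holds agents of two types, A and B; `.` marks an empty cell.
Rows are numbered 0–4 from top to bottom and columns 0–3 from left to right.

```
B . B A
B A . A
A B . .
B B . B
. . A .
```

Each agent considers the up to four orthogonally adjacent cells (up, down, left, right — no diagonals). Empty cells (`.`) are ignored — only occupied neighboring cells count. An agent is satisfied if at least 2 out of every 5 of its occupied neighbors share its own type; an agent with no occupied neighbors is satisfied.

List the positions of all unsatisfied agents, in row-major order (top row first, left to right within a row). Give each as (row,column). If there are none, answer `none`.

(0,2), (1,0), (1,1), (2,0), (2,1)

(0,0)B 1/1 satisfied
(0,2)B 0/1 not
(0,3)A 1/2 satisfied
(1,0)B 1/3 not
(1,1)A 0/2 not
(1,3)A 1/1 satisfied
(2,0)A 0/3 not
(2,1)B 1/3 not
(3,0)B 1/2 satisfied
(3,1)B 2/2 satisfied
(3,3)B 0/0 satisfied
(4,2)A 0/0 satisfied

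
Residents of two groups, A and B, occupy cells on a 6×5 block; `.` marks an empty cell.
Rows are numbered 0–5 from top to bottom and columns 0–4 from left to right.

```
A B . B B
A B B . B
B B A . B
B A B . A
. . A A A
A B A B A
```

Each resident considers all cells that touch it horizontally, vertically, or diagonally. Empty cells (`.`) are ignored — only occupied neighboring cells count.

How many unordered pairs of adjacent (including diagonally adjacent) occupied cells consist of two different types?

Scan each occupied cell's neighbors to the right and below (and the two forward diagonals) so each pair is counted once.
Row 0: A(0,0)–B(0,1)≠ A(0,0)–A(1,0)= A(0,0)–B(1,1)≠ B(0,1)–B(1,1)= B(0,1)–B(1,2)= B(0,1)–A(1,0)≠ B(0,3)–B(0,4)= B(0,3)–B(1,4)= B(0,3)–B(1,2)= B(0,4)–B(1,4)=  → 3/10 unlike.
Row 1: A(1,0)–B(1,1)≠ A(1,0)–B(2,0)≠ A(1,0)–B(2,1)≠ B(1,1)–B(1,2)= B(1,1)–B(2,1)= B(1,1)–A(2,2)≠ B(1,1)–B(2,0)= B(1,2)–A(2,2)≠ B(1,2)–B(2,1)= B(1,4)–B(2,4)=  → 5/10 unlike.
Row 2: B(2,0)–B(2,1)= B(2,0)–B(3,0)= B(2,0)–A(3,1)≠ B(2,1)–A(2,2)≠ B(2,1)–A(3,1)≠ B(2,1)–B(3,2)= B(2,1)–B(3,0)= A(2,2)–B(3,2)≠ A(2,2)–A(3,1)= B(2,4)–A(3,4)≠  → 5/10 unlike.
Row 3: B(3,0)–A(3,1)≠ A(3,1)–B(3,2)≠ A(3,1)–A(4,2)= B(3,2)–A(4,2)≠ B(3,2)–A(4,3)≠ A(3,4)–A(4,4)= A(3,4)–A(4,3)=  → 4/7 unlike.
Row 4: A(4,2)–A(4,3)= A(4,2)–A(5,2)= A(4,2)–B(5,3)≠ A(4,2)–B(5,1)≠ A(4,3)–A(4,4)= A(4,3)–B(5,3)≠ A(4,3)–A(5,4)= A(4,3)–A(5,2)= A(4,4)–A(5,4)= A(4,4)–B(5,3)≠  → 4/10 unlike.
Row 5: A(5,0)–B(5,1)≠ B(5,1)–A(5,2)≠ A(5,2)–B(5,3)≠ B(5,3)–A(5,4)≠  → 4/4 unlike.
Total adjacent occupied pairs: 51; unlike-type pairs: 25.

25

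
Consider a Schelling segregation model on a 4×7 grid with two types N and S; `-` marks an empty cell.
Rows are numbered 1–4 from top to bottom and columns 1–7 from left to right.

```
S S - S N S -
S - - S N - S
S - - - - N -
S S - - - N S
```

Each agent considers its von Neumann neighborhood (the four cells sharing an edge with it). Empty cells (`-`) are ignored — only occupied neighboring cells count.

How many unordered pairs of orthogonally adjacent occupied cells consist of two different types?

4

Scan each occupied cell's neighbors to the right and below so each pair is counted once.
From row 1: 2 unlike of 6 pairs (running 2/6).
From row 2: 1 unlike of 2 pairs (running 3/8).
From row 3: 0 unlike of 2 pairs (running 3/10).
From row 4: 1 unlike of 2 pairs (running 4/12).
Total adjacent occupied pairs: 12; unlike-type pairs: 4.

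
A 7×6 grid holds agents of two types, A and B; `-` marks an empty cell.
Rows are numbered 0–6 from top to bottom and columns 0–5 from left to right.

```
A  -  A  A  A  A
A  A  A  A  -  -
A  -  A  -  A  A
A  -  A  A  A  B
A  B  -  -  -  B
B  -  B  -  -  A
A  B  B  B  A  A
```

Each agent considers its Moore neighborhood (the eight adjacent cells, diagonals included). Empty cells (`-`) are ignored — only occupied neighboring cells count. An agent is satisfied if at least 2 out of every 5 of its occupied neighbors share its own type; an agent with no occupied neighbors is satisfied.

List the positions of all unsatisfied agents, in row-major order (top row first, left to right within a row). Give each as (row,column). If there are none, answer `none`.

(0,0)A 2/2 ok
(0,2)A 4/4 ok
(0,3)A 4/4 ok
(0,4)A 3/3 ok
(0,5)A 1/1 ok
(1,0)A 3/3 ok
(1,1)A 6/6 ok
(1,2)A 5/5 ok
(1,3)A 6/6 ok
(2,0)A 3/3 ok
(2,2)A 5/5 ok
(2,4)A 4/5 ok
(2,5)A 2/3 ok
(3,0)A 2/3 ok
(3,2)A 2/3 ok
(3,3)A 4/4 ok
(3,4)A 3/5 ok
(3,5)B 1/4 unhappy
(4,0)A 1/3 unhappy
(4,1)B 2/5 ok
(4,5)B 1/3 unhappy
(5,0)B 2/4 ok
(5,2)B 4/4 ok
(5,5)A 2/3 ok
(6,0)A 0/2 unhappy
(6,1)B 3/4 ok
(6,2)B 3/3 ok
(6,3)B 2/3 ok
(6,4)A 2/3 ok
(6,5)A 2/2 ok

(3,5), (4,0), (4,5), (6,0)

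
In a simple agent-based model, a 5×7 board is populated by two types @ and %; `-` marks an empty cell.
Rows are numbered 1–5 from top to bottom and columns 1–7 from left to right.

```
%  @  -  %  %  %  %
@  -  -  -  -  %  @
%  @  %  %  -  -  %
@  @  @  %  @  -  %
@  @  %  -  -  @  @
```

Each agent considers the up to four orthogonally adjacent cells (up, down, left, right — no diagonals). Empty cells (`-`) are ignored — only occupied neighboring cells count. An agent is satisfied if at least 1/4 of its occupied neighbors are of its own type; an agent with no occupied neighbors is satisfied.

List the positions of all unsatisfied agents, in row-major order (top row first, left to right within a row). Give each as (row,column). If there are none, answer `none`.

(1,1), (1,2), (2,1), (2,7), (3,1), (4,5), (5,3)

Row 1: (1,1)% 0/2 unhappy · (1,2)@ 0/1 unhappy · (1,4)% 1/1 ok · (1,5)% 2/2 ok · (1,6)% 3/3 ok · (1,7)% 1/2 ok
Row 2: (2,1)@ 0/2 unhappy · (2,6)% 1/2 ok · (2,7)@ 0/3 unhappy
Row 3: (3,1)% 0/3 unhappy · (3,2)@ 1/3 ok · (3,3)% 1/3 ok · (3,4)% 2/2 ok · (3,7)% 1/2 ok
Row 4: (4,1)@ 2/3 ok · (4,2)@ 4/4 ok · (4,3)@ 1/4 ok · (4,4)% 1/3 ok · (4,5)@ 0/1 unhappy · (4,7)% 1/2 ok
Row 5: (5,1)@ 2/2 ok · (5,2)@ 2/3 ok · (5,3)% 0/2 unhappy · (5,6)@ 1/1 ok · (5,7)@ 1/2 ok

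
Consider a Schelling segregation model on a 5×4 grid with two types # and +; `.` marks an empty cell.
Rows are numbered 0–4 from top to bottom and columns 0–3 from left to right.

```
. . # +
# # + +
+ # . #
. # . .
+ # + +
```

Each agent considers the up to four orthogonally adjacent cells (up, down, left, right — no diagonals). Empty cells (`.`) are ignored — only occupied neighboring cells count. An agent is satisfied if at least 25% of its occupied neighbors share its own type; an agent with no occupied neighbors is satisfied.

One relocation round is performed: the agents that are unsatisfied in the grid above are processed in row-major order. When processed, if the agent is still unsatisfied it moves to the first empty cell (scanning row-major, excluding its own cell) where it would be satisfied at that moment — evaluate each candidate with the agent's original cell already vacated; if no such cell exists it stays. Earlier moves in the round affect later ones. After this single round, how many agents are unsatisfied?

0

Initially unsatisfied (in order): (0,2), (2,0), (2,3), (4,0).
  (0,2) → (0,0).
  (2,0) → (0,2).
  (2,3) → (0,1).
  (4,0) → (2,2).
Resulting grid:
# # + +
# # + +
. # + .
. # . .
. # + +
All satisfied now.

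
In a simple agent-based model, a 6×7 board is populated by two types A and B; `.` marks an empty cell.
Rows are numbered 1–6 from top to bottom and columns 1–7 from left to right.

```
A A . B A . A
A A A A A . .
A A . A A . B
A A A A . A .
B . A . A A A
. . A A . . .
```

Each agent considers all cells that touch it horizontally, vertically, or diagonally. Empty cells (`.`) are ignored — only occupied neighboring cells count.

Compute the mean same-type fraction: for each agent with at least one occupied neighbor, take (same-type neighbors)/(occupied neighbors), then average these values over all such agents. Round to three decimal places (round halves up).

0.828

Row 1: (1,1)A 3/3 · (1,2)A 4/4 · (1,4)B 0/4 · (1,5)A 2/3 · (1,7)A — no occupied neighbors
Row 2: (2,1)A 5/5 · (2,2)A 6/6 · (2,3)A 5/6 · (2,4)A 5/6 · (2,5)A 4/5
Row 3: (3,1)A 5/5 · (3,2)A 7/7 · (3,4)A 6/6 · (3,5)A 5/5 · (3,7)B 0/1
Row 4: (4,1)A 3/4 · (4,2)A 5/6 · (4,3)A 5/5 · (4,4)A 5/5 · (4,6)A 4/5
Row 5: (5,1)B 0/2 · (5,3)A 5/5 · (5,5)A 4/4 · (5,6)A 3/3 · (5,7)A 2/2
Row 6: (6,3)A 2/2 · (6,4)A 3/3
Sum over 26 agents: 3/3 + 4/4 + 0/4 + 2/3 + 5/5 + 6/6 + 5/6 + 5/6 + 4/5 + 5/5 + 7/7 + 6/6 + 5/5 + 0/1 + 3/4 + 5/6 + 5/5 + 5/5 + 4/5 + 0/2 + 5/5 + 4/4 + 3/3 + 2/2 + 2/2 + 3/3 = 1291/60; mean = 1291/60 ÷ 26 = 1291/1560 = 0.827564… → 0.828.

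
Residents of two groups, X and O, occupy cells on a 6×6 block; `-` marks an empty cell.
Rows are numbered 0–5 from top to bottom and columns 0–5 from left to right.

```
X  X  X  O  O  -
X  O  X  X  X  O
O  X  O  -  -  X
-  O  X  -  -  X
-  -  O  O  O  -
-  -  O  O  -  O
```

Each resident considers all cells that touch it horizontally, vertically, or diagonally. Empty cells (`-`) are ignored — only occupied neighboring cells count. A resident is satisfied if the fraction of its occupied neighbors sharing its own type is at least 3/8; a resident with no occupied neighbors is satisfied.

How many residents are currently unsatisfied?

5

Row 0: (0,0)X 2/3 ✓ · (0,1)X 4/5 ✓ · (0,2)X 3/5 ✓ · (0,3)O 1/5 ✗ · (0,4)O 2/4 ✓
Row 1: (1,0)X 3/5 ✓ · (1,1)O 2/8 ✗ · (1,2)X 4/7 ✓ · (1,3)X 3/6 ✓ · (1,4)X 2/5 ✓ · (1,5)O 1/3 ✗
Row 2: (2,0)O 2/4 ✓ · (2,1)X 3/7 ✓ · (2,2)O 2/6 ✗ · (2,5)X 2/3 ✓
Row 3: (3,1)O 3/5 ✓ · (3,2)X 1/5 ✗ · (3,5)X 1/2 ✓
Row 4: (4,2)O 4/5 ✓ · (4,3)O 4/5 ✓ · (4,4)O 3/4 ✓
Row 5: (5,2)O 3/3 ✓ · (5,3)O 4/4 ✓ · (5,5)O 1/1 ✓
Unsatisfied: (0,3), (1,1), (1,5), (2,2), (3,2) — 5 in total.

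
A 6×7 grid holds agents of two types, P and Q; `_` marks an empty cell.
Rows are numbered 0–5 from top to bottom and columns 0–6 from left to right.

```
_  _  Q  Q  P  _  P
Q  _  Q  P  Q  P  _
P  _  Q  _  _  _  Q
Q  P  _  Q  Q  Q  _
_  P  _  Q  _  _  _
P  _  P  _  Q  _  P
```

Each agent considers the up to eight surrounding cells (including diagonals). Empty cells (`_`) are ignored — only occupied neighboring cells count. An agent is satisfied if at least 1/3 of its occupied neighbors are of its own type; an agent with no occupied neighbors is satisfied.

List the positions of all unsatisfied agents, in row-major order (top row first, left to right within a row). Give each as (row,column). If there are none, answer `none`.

(1,0), (1,3), (1,4), (3,0)

(0,2)Q 2/3 satisfied
(0,3)Q 3/5 satisfied
(0,4)P 2/4 satisfied
(0,6)P 1/1 satisfied
(1,0)Q 0/1 not
(1,2)Q 3/4 satisfied
(1,3)P 1/6 not
(1,4)Q 1/4 not
(1,5)P 2/4 satisfied
(2,0)P 1/3 satisfied
(2,2)Q 2/4 satisfied
(2,6)Q 1/2 satisfied
(3,0)Q 0/3 not
(3,1)P 2/4 satisfied
(3,3)Q 3/3 satisfied
(3,4)Q 3/3 satisfied
(3,5)Q 2/2 satisfied
(4,1)P 3/4 satisfied
(4,3)Q 3/4 satisfied
(5,0)P 1/1 satisfied
(5,2)P 1/2 satisfied
(5,4)Q 1/1 satisfied
(5,6)P 0/0 satisfied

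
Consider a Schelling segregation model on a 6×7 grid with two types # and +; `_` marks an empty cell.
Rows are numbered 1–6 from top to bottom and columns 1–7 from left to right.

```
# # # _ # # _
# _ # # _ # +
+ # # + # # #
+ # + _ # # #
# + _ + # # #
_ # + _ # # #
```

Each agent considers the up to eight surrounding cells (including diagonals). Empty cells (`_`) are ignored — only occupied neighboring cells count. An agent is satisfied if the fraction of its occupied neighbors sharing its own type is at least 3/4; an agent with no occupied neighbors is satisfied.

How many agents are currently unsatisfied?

15

Row 1: (1,1)# 2/2 ok · (1,2)# 4/4 ok · (1,3)# 3/3 ok · (1,5)# 3/3 ok · (1,6)# 2/3 unhappy
Row 2: (2,1)# 3/4 ok · (2,3)# 5/6 ok · (2,4)# 5/6 ok · (2,6)# 5/6 ok · (2,7)+ 0/4 unhappy
Row 3: (3,1)+ 1/4 unhappy · (3,2)# 4/7 unhappy · (3,3)# 4/6 unhappy · (3,4)+ 1/6 unhappy · (3,5)# 5/6 ok · (3,6)# 6/7 ok · (3,7)# 4/5 ok
Row 4: (4,1)+ 2/5 unhappy · (4,2)# 3/7 unhappy · (4,3)+ 3/6 unhappy · (4,5)# 5/7 unhappy · (4,6)# 8/8 ok · (4,7)# 5/5 ok
Row 5: (5,1)# 2/4 unhappy · (5,2)+ 3/6 unhappy · (5,4)+ 2/5 unhappy · (5,5)# 5/6 ok · (5,6)# 8/8 ok · (5,7)# 5/5 ok
Row 6: (6,2)# 1/3 unhappy · (6,3)+ 2/3 unhappy · (6,5)# 3/4 ok · (6,6)# 5/5 ok · (6,7)# 3/3 ok
Unsatisfied: (1,6), (2,7), (3,1), (3,2), (3,3), (3,4), (4,1), (4,2), (4,3), (4,5), (5,1), (5,2), (5,4), (6,2), (6,3) — 15 in total.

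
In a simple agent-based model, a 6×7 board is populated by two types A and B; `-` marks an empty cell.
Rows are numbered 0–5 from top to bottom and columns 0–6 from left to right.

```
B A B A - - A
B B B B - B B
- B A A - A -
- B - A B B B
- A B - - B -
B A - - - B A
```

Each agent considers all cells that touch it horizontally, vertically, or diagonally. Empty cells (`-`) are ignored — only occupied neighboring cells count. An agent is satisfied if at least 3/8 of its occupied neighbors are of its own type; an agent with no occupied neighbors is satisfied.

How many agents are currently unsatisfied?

12

(0,0)B 2/3 ok
(0,1)A 0/5 unhappy
(0,2)B 3/5 ok
(0,3)A 0/3 unhappy
(0,6)A 0/2 unhappy
(1,0)B 3/4 ok
(1,1)B 5/7 ok
(1,2)B 4/8 ok
(1,3)B 2/5 ok
(1,5)B 1/3 unhappy
(1,6)B 1/3 unhappy
(2,1)B 4/5 ok
(2,2)A 2/7 unhappy
(2,3)A 2/5 ok
(2,5)A 0/5 unhappy
(3,1)B 2/4 ok
(3,3)A 2/4 ok
(3,4)B 2/5 ok
(3,5)B 3/4 ok
(3,6)B 2/3 ok
(4,1)A 1/4 unhappy
(4,2)B 1/4 unhappy
(4,5)B 4/5 ok
(5,0)B 0/2 unhappy
(5,1)A 1/3 unhappy
(5,5)B 1/2 ok
(5,6)A 0/2 unhappy
Unsatisfied: (0,1), (0,3), (0,6), (1,5), (1,6), (2,2), (2,5), (4,1), (4,2), (5,0), (5,1), (5,6) — 12 in total.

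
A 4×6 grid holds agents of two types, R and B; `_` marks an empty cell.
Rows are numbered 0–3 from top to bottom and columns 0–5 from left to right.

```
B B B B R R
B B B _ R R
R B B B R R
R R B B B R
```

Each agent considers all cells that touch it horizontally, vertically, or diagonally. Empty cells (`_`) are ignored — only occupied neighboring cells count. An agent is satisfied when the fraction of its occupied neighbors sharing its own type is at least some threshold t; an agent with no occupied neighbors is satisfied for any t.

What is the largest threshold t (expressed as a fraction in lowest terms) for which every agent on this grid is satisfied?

2/5

Row 0: (0,0)B 3/3 · (0,1)B 5/5 · (0,2)B 4/4 · (0,3)B 2/4 · (0,4)R 3/4 · (0,5)R 3/3
Row 1: (1,0)B 4/5 · (1,1)B 7/8 · (1,2)B 7/7 · (1,4)R 5/7 · (1,5)R 5/5
Row 2: (2,0)R 2/5 · (2,1)B 5/8 · (2,2)B 6/7 · (2,3)B 5/7 · (2,4)R 4/7 · (2,5)R 4/5
Row 3: (3,0)R 2/3 · (3,1)R 2/5 · (3,2)B 4/5 · (3,3)B 4/5 · (3,4)B 2/5 · (3,5)R 2/3
The smallest same-type fraction is 2/5 at (2,0), which reduces to 2/5. Any threshold above that leaves this agent unsatisfied.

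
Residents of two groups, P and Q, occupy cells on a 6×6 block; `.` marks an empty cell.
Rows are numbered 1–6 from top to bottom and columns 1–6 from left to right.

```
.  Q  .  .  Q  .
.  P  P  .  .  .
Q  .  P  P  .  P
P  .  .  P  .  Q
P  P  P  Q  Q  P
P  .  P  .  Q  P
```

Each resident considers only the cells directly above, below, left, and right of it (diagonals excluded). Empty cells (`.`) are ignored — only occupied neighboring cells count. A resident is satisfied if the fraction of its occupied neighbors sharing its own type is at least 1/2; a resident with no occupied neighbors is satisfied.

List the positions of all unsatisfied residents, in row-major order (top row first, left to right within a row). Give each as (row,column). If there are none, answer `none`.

(1,2), (3,1), (3,6), (4,6), (5,4), (5,6)

(1,2)Q 0/1 ✗
(1,5)Q 0/0 ✓
(2,2)P 1/2 ✓
(2,3)P 2/2 ✓
(3,1)Q 0/1 ✗
(3,3)P 2/2 ✓
(3,4)P 2/2 ✓
(3,6)P 0/1 ✗
(4,1)P 1/2 ✓
(4,4)P 1/2 ✓
(4,6)Q 0/2 ✗
(5,1)P 3/3 ✓
(5,2)P 2/2 ✓
(5,3)P 2/3 ✓
(5,4)Q 1/3 ✗
(5,5)Q 2/3 ✓
(5,6)P 1/3 ✗
(6,1)P 1/1 ✓
(6,3)P 1/1 ✓
(6,5)Q 1/2 ✓
(6,6)P 1/2 ✓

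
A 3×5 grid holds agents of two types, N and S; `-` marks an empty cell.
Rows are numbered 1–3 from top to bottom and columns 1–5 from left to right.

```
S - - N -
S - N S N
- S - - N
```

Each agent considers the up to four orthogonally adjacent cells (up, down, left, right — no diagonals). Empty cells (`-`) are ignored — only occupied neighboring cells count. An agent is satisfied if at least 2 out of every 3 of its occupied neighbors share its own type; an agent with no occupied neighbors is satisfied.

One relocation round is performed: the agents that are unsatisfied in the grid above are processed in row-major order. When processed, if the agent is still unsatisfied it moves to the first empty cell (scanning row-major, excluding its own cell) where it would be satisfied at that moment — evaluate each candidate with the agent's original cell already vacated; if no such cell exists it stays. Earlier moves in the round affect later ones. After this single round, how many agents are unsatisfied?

0

Initially unsatisfied (in order): (1,4), (2,3), (2,4), (2,5).
  (1,4) → (1,3).
  (2,3) → (1,5).
  (2,4) → (2,2).
  (2,5): now satisfied by earlier moves; stays.
Resulting grid:
S - N - N
S S - - N
- S - - N
All satisfied now.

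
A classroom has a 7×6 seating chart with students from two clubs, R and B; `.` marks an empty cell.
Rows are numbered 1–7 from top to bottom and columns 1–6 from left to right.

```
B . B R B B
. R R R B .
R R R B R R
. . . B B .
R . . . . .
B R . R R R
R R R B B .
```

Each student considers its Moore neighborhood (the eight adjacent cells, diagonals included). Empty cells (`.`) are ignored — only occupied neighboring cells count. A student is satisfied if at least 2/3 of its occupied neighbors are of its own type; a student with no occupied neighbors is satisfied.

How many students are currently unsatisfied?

(1,1)B 0/1 unhappy
(1,3)B 0/4 unhappy
(1,4)R 2/5 unhappy
(1,5)B 2/4 unhappy
(1,6)B 2/2 ok
(2,2)R 4/6 ok
(2,3)R 5/7 ok
(2,4)R 4/8 unhappy
(2,5)B 3/7 unhappy
(3,1)R 2/2 ok
(3,2)R 4/4 ok
(3,3)R 4/6 ok
(3,4)B 3/7 unhappy
(3,5)R 2/6 unhappy
(3,6)R 1/3 unhappy
(4,4)B 2/4 unhappy
(4,5)B 2/4 unhappy
(5,1)R 1/2 unhappy
(6,1)B 0/4 unhappy
(6,2)R 4/5 ok
(6,4)R 2/4 unhappy
(6,5)R 2/4 unhappy
(6,6)R 1/2 unhappy
(7,1)R 2/3 ok
(7,2)R 3/4 ok
(7,3)R 3/4 ok
(7,4)B 1/4 unhappy
(7,5)B 1/4 unhappy
Unsatisfied: (1,1), (1,3), (1,4), (1,5), (2,4), (2,5), (3,4), (3,5), (3,6), (4,4), (4,5), (5,1), (6,1), (6,4), (6,5), (6,6), (7,4), (7,5) — 18 in total.

18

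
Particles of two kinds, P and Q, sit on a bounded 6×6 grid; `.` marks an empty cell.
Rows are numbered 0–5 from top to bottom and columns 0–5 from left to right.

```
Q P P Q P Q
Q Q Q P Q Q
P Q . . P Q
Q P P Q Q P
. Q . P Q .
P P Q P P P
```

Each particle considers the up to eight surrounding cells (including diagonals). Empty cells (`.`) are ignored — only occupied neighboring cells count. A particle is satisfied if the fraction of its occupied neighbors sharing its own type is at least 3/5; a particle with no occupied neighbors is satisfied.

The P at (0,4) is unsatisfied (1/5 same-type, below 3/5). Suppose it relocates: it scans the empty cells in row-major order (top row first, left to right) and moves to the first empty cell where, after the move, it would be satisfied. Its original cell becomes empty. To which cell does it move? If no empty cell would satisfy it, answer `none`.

(4,0)

Vacating (0,4). Empty cells in order:
  (2,2): 3/7 same-type → still unsatisfied.
  (2,3): 3/7 same-type → still unsatisfied.
  (4,0): 3/5 same-type → satisfied — stop here.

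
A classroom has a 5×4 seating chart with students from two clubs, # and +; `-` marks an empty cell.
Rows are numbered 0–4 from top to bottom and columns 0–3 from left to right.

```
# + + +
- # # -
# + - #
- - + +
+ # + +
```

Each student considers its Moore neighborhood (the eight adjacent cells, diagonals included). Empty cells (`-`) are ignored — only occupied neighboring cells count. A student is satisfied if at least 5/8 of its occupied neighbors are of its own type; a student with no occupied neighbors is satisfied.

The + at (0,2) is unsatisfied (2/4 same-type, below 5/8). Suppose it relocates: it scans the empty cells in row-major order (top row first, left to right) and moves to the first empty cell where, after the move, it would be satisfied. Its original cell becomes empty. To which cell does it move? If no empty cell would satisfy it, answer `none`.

Vacating (0,2). Empty cells in order:
  (1,0): 2/5 same-type → still unsatisfied.
  (1,3): 1/3 same-type → still unsatisfied.
  (2,2): 3/6 same-type → still unsatisfied.
  (3,0): 2/4 same-type → still unsatisfied.
  (3,1): 4/6 same-type → satisfied — stop here.

(3,1)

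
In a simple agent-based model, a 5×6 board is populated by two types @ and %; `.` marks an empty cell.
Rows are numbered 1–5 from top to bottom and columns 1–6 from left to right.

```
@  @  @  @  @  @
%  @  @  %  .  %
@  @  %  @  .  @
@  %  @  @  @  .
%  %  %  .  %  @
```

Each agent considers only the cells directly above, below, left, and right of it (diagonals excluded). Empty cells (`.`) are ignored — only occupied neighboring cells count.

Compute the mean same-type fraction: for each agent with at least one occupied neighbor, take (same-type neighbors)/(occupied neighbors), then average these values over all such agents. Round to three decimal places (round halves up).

0.452

Row 1: (1,1)@ 1/2 · (1,2)@ 3/3 · (1,3)@ 3/3 · (1,4)@ 2/3 · (1,5)@ 2/2 · (1,6)@ 1/2
Row 2: (2,1)% 0/3 · (2,2)@ 3/4 · (2,3)@ 2/4 · (2,4)% 0/3 · (2,6)% 0/2
Row 3: (3,1)@ 2/3 · (3,2)@ 2/4 · (3,3)% 0/4 · (3,4)@ 1/3 · (3,6)@ 0/1
Row 4: (4,1)@ 1/3 · (4,2)% 1/4 · (4,3)@ 1/4 · (4,4)@ 3/3 · (4,5)@ 1/2
Row 5: (5,1)% 1/2 · (5,2)% 3/3 · (5,3)% 1/2 · (5,5)% 0/2 · (5,6)@ 0/1
Sum over 26 agents: 1/2 + 3/3 + 3/3 + 2/3 + 2/2 + 1/2 + 0/3 + 3/4 + 2/4 + 0/3 + 0/2 + 2/3 + 2/4 + 0/4 + 1/3 + 0/1 + 1/3 + 1/4 + 1/4 + 3/3 + 1/2 + 1/2 + 3/3 + 1/2 + 0/2 + 0/1 = 47/4; mean = 47/4 ÷ 26 = 47/104 = 0.451923… → 0.452.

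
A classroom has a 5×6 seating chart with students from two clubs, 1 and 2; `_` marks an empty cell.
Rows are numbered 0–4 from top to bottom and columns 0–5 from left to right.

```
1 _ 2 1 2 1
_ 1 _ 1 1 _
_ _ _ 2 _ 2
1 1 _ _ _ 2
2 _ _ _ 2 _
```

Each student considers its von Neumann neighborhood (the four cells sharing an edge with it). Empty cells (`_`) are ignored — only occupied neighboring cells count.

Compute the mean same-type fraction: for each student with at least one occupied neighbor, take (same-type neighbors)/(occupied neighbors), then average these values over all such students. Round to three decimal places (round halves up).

Row 0: (0,0)1 — no occupied neighbors · (0,2)2 0/1 · (0,3)1 1/3 · (0,4)2 0/3 · (0,5)1 0/1
Row 1: (1,1)1 — no occupied neighbors · (1,3)1 2/3 · (1,4)1 1/2
Row 2: (2,3)2 0/1 · (2,5)2 1/1
Row 3: (3,0)1 1/2 · (3,1)1 1/1 · (3,5)2 1/1
Row 4: (4,0)2 0/1 · (4,4)2 — no occupied neighbors
Sum over 12 students: 0/1 + 1/3 + 0/3 + 0/1 + 2/3 + 1/2 + 0/1 + 1/1 + 1/2 + 1/1 + 1/1 + 0/1 = 5; mean = 5 ÷ 12 = 5/12 = 0.416666… → 0.417.

0.417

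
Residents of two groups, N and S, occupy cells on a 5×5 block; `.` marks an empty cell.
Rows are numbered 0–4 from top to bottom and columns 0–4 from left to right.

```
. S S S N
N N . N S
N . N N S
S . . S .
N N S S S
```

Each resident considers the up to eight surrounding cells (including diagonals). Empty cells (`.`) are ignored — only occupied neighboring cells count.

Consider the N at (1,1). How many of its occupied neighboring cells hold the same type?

Occupied neighbors of (1,1): (0,1)=S, (0,2)=S, (1,0)=N, (2,0)=N, (2,2)=N.
Same type (N): 3 of 5.

3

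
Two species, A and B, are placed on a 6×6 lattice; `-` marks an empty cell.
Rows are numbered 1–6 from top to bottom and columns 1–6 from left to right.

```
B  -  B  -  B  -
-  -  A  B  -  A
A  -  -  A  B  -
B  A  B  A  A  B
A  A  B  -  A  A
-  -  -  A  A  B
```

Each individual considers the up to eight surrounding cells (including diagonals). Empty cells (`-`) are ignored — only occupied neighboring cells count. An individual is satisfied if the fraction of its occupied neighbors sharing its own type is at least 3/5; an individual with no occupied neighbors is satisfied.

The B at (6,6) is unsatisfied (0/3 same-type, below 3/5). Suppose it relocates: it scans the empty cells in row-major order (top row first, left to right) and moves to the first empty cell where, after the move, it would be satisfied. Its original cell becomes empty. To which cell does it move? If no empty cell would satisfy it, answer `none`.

Vacating (6,6). Empty cells in order:
  (1,2): 2/3 same-type → satisfied — stop here.

(1,2)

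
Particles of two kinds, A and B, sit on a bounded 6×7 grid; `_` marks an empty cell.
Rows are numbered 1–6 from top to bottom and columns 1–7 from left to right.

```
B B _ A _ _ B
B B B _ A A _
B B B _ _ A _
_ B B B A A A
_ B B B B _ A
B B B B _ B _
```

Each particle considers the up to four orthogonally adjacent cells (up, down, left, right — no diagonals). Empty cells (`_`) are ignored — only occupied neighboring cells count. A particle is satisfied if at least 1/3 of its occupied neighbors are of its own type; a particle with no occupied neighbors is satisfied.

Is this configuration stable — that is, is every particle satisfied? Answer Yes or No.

Row 1: (1,1)B 2/2 ✓ · (1,2)B 2/2 ✓ · (1,4)A 0/0 ✓ · (1,7)B 0/0 ✓
Row 2: (2,1)B 3/3 ✓ · (2,2)B 4/4 ✓ · (2,3)B 2/2 ✓ · (2,5)A 1/1 ✓ · (2,6)A 2/2 ✓
Row 3: (3,1)B 2/2 ✓ · (3,2)B 4/4 ✓ · (3,3)B 3/3 ✓ · (3,6)A 2/2 ✓
Row 4: (4,2)B 3/3 ✓ · (4,3)B 4/4 ✓ · (4,4)B 2/3 ✓ · (4,5)A 1/3 ✓ · (4,6)A 3/3 ✓ · (4,7)A 2/2 ✓
Row 5: (5,2)B 3/3 ✓ · (5,3)B 4/4 ✓ · (5,4)B 4/4 ✓ · (5,5)B 1/2 ✓ · (5,7)A 1/1 ✓
Row 6: (6,1)B 1/1 ✓ · (6,2)B 3/3 ✓ · (6,3)B 3/3 ✓ · (6,4)B 2/2 ✓ · (6,6)B 0/0 ✓
All meet the threshold, so the configuration is stable.

Yes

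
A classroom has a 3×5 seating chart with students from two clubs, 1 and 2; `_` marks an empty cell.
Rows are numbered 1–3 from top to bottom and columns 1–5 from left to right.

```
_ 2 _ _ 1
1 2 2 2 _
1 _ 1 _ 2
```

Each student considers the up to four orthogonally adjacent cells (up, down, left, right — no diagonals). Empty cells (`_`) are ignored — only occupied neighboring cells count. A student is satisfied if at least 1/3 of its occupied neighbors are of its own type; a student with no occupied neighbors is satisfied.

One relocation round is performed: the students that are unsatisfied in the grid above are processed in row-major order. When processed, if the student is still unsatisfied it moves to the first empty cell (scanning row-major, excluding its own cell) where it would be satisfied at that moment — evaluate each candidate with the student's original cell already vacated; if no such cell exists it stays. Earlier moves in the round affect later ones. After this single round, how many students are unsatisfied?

Initially unsatisfied (in order): (3,3).
  (3,3) → (1,1).
Resulting grid:
1 2 _ _ 1
1 2 2 2 _
1 _ _ _ 2
All satisfied now.

0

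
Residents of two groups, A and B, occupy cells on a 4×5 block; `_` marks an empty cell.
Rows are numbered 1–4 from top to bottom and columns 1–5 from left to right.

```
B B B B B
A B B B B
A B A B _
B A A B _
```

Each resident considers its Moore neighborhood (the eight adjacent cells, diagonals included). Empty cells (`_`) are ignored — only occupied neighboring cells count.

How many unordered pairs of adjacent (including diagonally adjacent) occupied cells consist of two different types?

Scan each occupied cell's neighbors to the right and below (and the two forward diagonals) so each pair is counted once.
Row 1: B(1,1)–B(1,2)= B(1,1)–A(2,1)≠ B(1,1)–B(2,2)= B(1,2)–B(1,3)= B(1,2)–B(2,2)= B(1,2)–B(2,3)= B(1,2)–A(2,1)≠ B(1,3)–B(1,4)= B(1,3)–B(2,3)= B(1,3)–B(2,4)= B(1,3)–B(2,2)= B(1,4)–B(1,5)= B(1,4)–B(2,4)= B(1,4)–B(2,5)= B(1,4)–B(2,3)= B(1,5)–B(2,5)= B(1,5)–B(2,4)=  → 2/17 unlike.
Row 2: A(2,1)–B(2,2)≠ A(2,1)–A(3,1)= A(2,1)–B(3,2)≠ B(2,2)–B(2,3)= B(2,2)–B(3,2)= B(2,2)–A(3,3)≠ B(2,2)–A(3,1)≠ B(2,3)–B(2,4)= B(2,3)–A(3,3)≠ B(2,3)–B(3,4)= B(2,3)–B(3,2)= B(2,4)–B(2,5)= B(2,4)–B(3,4)= B(2,4)–A(3,3)≠ B(2,5)–B(3,4)=  → 6/15 unlike.
Row 3: A(3,1)–B(3,2)≠ A(3,1)–B(4,1)≠ A(3,1)–A(4,2)= B(3,2)–A(3,3)≠ B(3,2)–A(4,2)≠ B(3,2)–A(4,3)≠ B(3,2)–B(4,1)= A(3,3)–B(3,4)≠ A(3,3)–A(4,3)= A(3,3)–B(4,4)≠ A(3,3)–A(4,2)= B(3,4)–B(4,4)= B(3,4)–A(4,3)≠  → 8/13 unlike.
Row 4: B(4,1)–A(4,2)≠ A(4,2)–A(4,3)= A(4,3)–B(4,4)≠  → 2/3 unlike.
Total adjacent occupied pairs: 48; unlike-type pairs: 18.

18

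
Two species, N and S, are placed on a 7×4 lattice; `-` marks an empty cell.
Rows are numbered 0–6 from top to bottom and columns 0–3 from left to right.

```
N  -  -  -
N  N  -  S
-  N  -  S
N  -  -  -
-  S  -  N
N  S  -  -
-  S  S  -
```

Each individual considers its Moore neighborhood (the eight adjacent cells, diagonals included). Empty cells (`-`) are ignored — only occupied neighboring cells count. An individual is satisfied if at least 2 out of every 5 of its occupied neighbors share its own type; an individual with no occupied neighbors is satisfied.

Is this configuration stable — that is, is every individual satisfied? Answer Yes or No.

(0,0)N 2/2 ok
(1,0)N 3/3 ok
(1,1)N 3/3 ok
(1,3)S 1/1 ok
(2,1)N 3/3 ok
(2,3)S 1/1 ok
(3,0)N 1/2 ok
(4,1)S 1/3 unhappy
(4,3)N 0/0 ok
(5,0)N 0/3 unhappy
(5,1)S 3/4 ok
(6,1)S 2/3 ok
(6,2)S 2/2 ok
For instance (4,1) has only 1/3 same-type neighbors, below 2/5.

No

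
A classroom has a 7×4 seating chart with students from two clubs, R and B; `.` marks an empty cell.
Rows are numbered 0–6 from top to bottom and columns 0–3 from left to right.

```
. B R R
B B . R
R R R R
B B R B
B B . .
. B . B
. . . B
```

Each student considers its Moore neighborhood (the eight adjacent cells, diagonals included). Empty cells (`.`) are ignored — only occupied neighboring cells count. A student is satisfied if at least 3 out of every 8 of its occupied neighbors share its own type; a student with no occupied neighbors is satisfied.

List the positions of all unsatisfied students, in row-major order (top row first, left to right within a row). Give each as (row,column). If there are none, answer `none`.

(0,1)B 2/3 ok
(0,2)R 2/4 ok
(0,3)R 2/2 ok
(1,0)B 2/4 ok
(1,1)B 2/6 unhappy
(1,3)R 4/4 ok
(2,0)R 1/5 unhappy
(2,1)R 3/7 ok
(2,2)R 4/7 ok
(2,3)R 3/4 ok
(3,0)B 3/5 ok
(3,1)B 3/7 ok
(3,2)R 3/6 ok
(3,3)B 0/3 unhappy
(4,0)B 4/4 ok
(4,1)B 4/5 ok
(5,1)B 2/2 ok
(5,3)B 1/1 ok
(6,3)B 1/1 ok

(1,1), (2,0), (3,3)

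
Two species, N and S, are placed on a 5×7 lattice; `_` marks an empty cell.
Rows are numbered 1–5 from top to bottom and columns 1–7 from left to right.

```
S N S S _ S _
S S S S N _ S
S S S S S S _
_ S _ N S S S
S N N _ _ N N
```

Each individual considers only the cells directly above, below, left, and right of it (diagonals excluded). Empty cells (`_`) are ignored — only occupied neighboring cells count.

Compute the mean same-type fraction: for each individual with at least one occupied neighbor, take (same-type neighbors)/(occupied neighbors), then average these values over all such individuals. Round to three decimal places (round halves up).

Row 1: (1,1)S 1/2 · (1,2)N 0/3 · (1,3)S 2/3 · (1,4)S 2/2 · (1,6)S — no occupied neighbors
Row 2: (2,1)S 3/3 · (2,2)S 3/4 · (2,3)S 4/4 · (2,4)S 3/4 · (2,5)N 0/2 · (2,7)S — no occupied neighbors
Row 3: (3,1)S 2/2 · (3,2)S 4/4 · (3,3)S 3/3 · (3,4)S 3/4 · (3,5)S 3/4 · (3,6)S 2/2
Row 4: (4,2)S 1/2 · (4,4)N 0/2 · (4,5)S 2/3 · (4,6)S 3/4 · (4,7)S 1/2
Row 5: (5,1)S 0/1 · (5,2)N 1/3 · (5,3)N 1/1 · (5,6)N 1/2 · (5,7)N 1/2
Sum over 25 individuals: 1/2 + 0/3 + 2/3 + 2/2 + 3/3 + 3/4 + 4/4 + 3/4 + 0/2 + 2/2 + 4/4 + 3/3 + 3/4 + 3/4 + 2/2 + 1/2 + 0/2 + 2/3 + 3/4 + 1/2 + 0/1 + 1/3 + 1/1 + 1/2 + 1/2 = 191/12; mean = 191/12 ÷ 25 = 191/300 = 0.636666… → 0.637.

0.637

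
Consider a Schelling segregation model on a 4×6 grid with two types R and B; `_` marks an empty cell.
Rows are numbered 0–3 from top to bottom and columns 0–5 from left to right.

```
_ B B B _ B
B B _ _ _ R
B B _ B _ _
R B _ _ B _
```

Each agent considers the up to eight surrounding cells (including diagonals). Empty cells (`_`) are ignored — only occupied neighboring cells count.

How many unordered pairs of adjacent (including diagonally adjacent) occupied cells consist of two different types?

4

Scan each occupied cell's neighbors to the right and below (and the two forward diagonals) so each pair is counted once.
Row 0: B(0,1)–B(0,2)= B(0,1)–B(1,1)= B(0,1)–B(1,0)= B(0,2)–B(0,3)= B(0,2)–B(1,1)= B(0,5)–R(1,5)≠  → 1/6 unlike.
Row 1: B(1,0)–B(1,1)= B(1,0)–B(2,0)= B(1,0)–B(2,1)= B(1,1)–B(2,1)= B(1,1)–B(2,0)=  → 0/5 unlike.
Row 2: B(2,0)–B(2,1)= B(2,0)–R(3,0)≠ B(2,0)–B(3,1)= B(2,1)–B(3,1)= B(2,1)–R(3,0)≠ B(2,3)–B(3,4)=  → 2/6 unlike.
Row 3: R(3,0)–B(3,1)≠  → 1/1 unlike.
Total adjacent occupied pairs: 18; unlike-type pairs: 4.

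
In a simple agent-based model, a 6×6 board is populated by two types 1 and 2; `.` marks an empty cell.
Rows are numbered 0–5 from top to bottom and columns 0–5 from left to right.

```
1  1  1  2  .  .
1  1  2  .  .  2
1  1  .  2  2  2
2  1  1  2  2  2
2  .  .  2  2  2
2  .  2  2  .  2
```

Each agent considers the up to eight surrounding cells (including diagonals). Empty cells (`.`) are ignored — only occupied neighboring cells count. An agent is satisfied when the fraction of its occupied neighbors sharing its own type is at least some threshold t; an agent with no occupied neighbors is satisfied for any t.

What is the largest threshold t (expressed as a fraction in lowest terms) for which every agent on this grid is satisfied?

1/4

Row 0: (0,0)1 3/3 · (0,1)1 4/5 · (0,2)1 2/4 · (0,3)2 1/2
Row 1: (1,0)1 5/5 · (1,1)1 6/7 · (1,2)2 2/6 · (1,5)2 2/2
Row 2: (2,0)1 4/5 · (2,1)1 5/7 · (2,3)2 4/5 · (2,4)2 6/6 · (2,5)2 4/4
Row 3: (3,0)2 1/4 · (3,1)1 3/5 · (3,2)1 2/5 · (3,3)2 5/6 · (3,4)2 8/8 · (3,5)2 5/5
Row 4: (4,0)2 2/3 · (4,3)2 5/6 · (4,4)2 7/7 · (4,5)2 4/4
Row 5: (5,0)2 1/1 · (5,2)2 2/2 · (5,3)2 3/3 · (5,5)2 2/2
The smallest same-type fraction is 1/4 at (3,0), which reduces to 1/4. Any threshold above that leaves this agent unsatisfied.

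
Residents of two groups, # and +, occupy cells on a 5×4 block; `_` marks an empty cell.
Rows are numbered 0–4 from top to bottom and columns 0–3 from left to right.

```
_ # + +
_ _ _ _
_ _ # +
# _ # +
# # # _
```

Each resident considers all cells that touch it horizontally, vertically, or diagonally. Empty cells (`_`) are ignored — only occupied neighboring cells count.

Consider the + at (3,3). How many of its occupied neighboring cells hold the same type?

1

Occupied neighbors of (3,3): (2,2)=#, (2,3)=+, (3,2)=#, (4,2)=#.
Same type (+): 1 of 4.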